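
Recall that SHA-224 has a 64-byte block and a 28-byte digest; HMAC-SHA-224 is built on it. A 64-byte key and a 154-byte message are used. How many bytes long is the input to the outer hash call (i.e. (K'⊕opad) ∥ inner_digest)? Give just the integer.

Key is 64 ≤ 64 bytes, zero-padded: |K'| = 64.
Outer input = (K'⊕opad) ∥ H(inner) → 64 + 28 = 92 bytes.

92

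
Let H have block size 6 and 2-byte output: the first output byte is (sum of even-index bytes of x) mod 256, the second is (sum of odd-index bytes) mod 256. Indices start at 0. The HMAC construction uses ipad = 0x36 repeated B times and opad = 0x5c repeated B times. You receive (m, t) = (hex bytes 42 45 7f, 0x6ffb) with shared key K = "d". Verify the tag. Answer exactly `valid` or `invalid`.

Key "d" = 64 is 1 byte ≤ B = 6; zero-pad to 6 bytes: K' = 64 00 00 00 00 00.
K' ⊕ ipad = 52 36 36 36 36 36; K' ⊕ opad = 38 5c 5c 5c 5c 5c.
Inner hash: even-index sum = 383 mod 256 = 127; odd-index sum = 231 mod 256 = 231 → 7f e7.
Outer hash (recomputed tag): even-index sum = 367 mod 256 = 111; odd-index sum = 507 mod 256 = 251 → 6f fb.
Recomputed tag = 6ffb; claimed = 6ffb → match.

valid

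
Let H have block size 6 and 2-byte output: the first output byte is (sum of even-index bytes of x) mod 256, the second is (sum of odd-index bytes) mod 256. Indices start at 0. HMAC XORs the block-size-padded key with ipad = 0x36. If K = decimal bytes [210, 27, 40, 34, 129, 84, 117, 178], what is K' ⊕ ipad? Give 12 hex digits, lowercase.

c67536363636

Key decimal bytes [210, 27, 40, 34, 129, 84, 117, 178] = d2 1b 28 22 81 54 75 b2 is 8 bytes > B = 6, so hash it first: H(key) = f0 43, then zero-pad to 6 bytes: K' = f0 43 00 00 00 00.
XOR each byte with 0x36: f0⊕36=c6, 43⊕36=75, 00⊕36=36, 00⊕36=36, 00⊕36=36, 00⊕36=36.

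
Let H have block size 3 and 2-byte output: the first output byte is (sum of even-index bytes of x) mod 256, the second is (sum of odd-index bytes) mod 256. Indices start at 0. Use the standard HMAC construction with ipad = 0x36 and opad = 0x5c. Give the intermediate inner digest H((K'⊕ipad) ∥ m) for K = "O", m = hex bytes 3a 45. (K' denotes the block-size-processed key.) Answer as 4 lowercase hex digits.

f470

Key "O" = 4f is 1 byte ≤ B = 3; zero-pad to 3 bytes: K' = 4f 00 00.
K' ⊕ ipad = 79 36 36.
Inner input = 79 36 36 ∥ 3a 45.
Inner hash: even-index sum = 244 mod 256 = 244; odd-index sum = 112 mod 256 = 112 → f4 70.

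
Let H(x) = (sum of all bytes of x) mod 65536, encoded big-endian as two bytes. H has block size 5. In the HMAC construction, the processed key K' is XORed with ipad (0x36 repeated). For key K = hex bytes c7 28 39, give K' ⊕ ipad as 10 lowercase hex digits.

Key hex bytes c7 28 39 is 3 bytes ≤ B = 5; zero-pad to 5 bytes: K' = c7 28 39 00 00.
XOR each byte with 0x36: c7⊕36=f1, 28⊕36=1e, 39⊕36=0f, 00⊕36=36, 00⊕36=36.

f11e0f3636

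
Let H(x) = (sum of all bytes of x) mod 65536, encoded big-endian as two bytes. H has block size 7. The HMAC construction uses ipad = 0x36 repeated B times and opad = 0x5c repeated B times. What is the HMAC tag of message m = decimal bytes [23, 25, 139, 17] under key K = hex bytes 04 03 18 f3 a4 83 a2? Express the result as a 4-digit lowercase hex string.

Key hex bytes 04 03 18 f3 a4 83 a2 is exactly B = 7 bytes: K' = 04 03 18 f3 a4 83 a2.
K' ⊕ ipad = 32 35 2e c5 92 b5 94.  K' ⊕ opad = 58 5f 44 af f8 df fe.
Inner input = (K'⊕ipad) ∥ m = 32 35 2e c5 92 b5 94 ∥ 17 19 8b 11.
Inner hash: sum = 50+53+46+197+146+181+148+23+25+139+17 = 1025 → 04 01.
Outer input = (K'⊕opad) ∥ inner = 58 5f 44 af f8 df fe ∥ 04 01.
Outer hash (tag): sum = 88+95+68+175+248+223+254+4+1 = 1156 → 04 84.

0484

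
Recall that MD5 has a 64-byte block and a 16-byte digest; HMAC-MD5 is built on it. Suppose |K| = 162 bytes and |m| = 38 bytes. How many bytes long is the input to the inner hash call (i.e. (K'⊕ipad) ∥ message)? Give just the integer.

102

Key is 162 > 64 bytes, so it is hashed to 16 bytes then zero-padded to 64: |K'| = 64.
Inner input = (K'⊕ipad) ∥ m → 64 + 38 = 102 bytes.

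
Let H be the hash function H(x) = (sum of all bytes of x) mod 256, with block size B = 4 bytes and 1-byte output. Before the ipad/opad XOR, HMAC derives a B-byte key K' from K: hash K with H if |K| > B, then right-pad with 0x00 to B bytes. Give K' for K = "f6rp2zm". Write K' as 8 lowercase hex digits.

97000000

|K| = 7 > B = 4, so first hash the key.
H(K): sum = 102+54+114+112+50+122+109 = 663; mod 256 = 151 → 97.
Zero-pad H(K) = 97 to 4 bytes: K' = 97 00 00 00.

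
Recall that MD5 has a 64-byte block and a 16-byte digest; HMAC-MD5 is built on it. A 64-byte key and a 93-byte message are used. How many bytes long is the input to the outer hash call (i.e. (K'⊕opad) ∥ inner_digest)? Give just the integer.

Key is 64 ≤ 64 bytes, zero-padded: |K'| = 64.
Outer input = (K'⊕opad) ∥ H(inner) → 64 + 16 = 80 bytes.

80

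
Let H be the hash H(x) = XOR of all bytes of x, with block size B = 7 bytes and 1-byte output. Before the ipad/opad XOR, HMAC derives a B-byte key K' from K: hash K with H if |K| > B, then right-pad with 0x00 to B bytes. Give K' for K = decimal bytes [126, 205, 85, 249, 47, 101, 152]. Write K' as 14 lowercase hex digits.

Key decimal bytes [126, 205, 85, 249, 47, 101, 152] = 7e cd 55 f9 2f 65 98 is exactly B = 7 bytes: K' = 7e cd 55 f9 2f 65 98.

7ecd55f92f6598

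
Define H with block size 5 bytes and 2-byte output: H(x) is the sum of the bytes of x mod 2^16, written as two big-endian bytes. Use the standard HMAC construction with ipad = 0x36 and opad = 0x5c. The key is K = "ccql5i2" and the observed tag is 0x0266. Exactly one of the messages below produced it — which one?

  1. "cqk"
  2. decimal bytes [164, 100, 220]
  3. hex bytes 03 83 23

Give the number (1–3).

Key "ccql5i2" = 63 63 71 6c 35 69 32 is 7 bytes > B = 5, so hash it first: H(key) = 02 73, then zero-pad to 5 bytes: K' = 02 73 00 00 00.
K' ⊕ ipad = 34 45 36 36 36; K' ⊕ opad = 5e 2f 5c 5c 5c.
m1: inner = H(34 45 36 36 36 63 71 6b) = 02 5a; tag = H(5e 2f 5c 5c 5c 02 5a) = 01fd
m2: inner = H(34 45 36 36 36 a4 64 dc) = 02 ff; tag = H(5e 2f 5c 5c 5c 02 ff) = 02a2
m3: inner = H(34 45 36 36 36 03 83 23) = 01 c4; tag = H(5e 2f 5c 5c 5c 01 c4) = 0266 ← matches

3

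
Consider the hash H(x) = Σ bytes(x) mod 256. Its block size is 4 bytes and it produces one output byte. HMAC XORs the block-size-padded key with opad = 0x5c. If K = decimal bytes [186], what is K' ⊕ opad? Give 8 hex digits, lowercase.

e65c5c5c

Key decimal bytes [186] = ba is 1 byte ≤ B = 4; zero-pad to 4 bytes: K' = ba 00 00 00.
XOR each byte with 0x5c: ba⊕5c=e6, 00⊕5c=5c, 00⊕5c=5c, 00⊕5c=5c.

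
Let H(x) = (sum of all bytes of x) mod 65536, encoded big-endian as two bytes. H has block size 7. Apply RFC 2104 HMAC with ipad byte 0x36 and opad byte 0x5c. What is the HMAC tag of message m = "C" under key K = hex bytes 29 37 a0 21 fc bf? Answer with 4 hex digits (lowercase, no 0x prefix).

Key hex bytes 29 37 a0 21 fc bf is 6 bytes ≤ B = 7; zero-pad to 7 bytes: K' = 29 37 a0 21 fc bf 00.
K' ⊕ ipad = 1f 01 96 17 ca 89 36.  K' ⊕ opad = 75 6b fc 7d a0 e3 5c.
Inner input = (K'⊕ipad) ∥ m = 1f 01 96 17 ca 89 36 ∥ 43.
Inner hash: sum = 31+1+150+23+202+137+54+67 = 665 → 02 99.
Outer input = (K'⊕opad) ∥ inner = 75 6b fc 7d a0 e3 5c ∥ 02 99.
Outer hash (tag): sum = 117+107+252+125+160+227+92+2+153 = 1235 → 04 d3.

04d3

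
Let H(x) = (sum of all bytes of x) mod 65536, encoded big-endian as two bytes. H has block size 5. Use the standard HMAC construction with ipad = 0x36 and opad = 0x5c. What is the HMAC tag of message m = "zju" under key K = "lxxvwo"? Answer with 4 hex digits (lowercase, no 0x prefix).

0315

Key "lxxvwo" = 6c 78 78 76 77 6f is 6 bytes > B = 5, so hash it first: H(key) = 02 b8, then zero-pad to 5 bytes: K' = 02 b8 00 00 00.
K' ⊕ ipad = 34 8e 36 36 36.  K' ⊕ opad = 5e e4 5c 5c 5c.
Inner input = (K'⊕ipad) ∥ m = 34 8e 36 36 36 ∥ 7a 6a 75.
Inner hash: sum = 52+142+54+54+54+122+106+117 = 701 → 02 bd.
Outer input = (K'⊕opad) ∥ inner = 5e e4 5c 5c 5c ∥ 02 bd.
Outer hash (tag): sum = 94+228+92+92+92+2+189 = 789 → 03 15.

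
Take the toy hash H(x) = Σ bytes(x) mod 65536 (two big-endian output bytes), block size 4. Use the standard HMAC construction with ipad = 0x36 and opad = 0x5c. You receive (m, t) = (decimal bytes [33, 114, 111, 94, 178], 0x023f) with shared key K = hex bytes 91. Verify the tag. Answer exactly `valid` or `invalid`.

valid

Key hex bytes 91 is 1 byte ≤ B = 4; zero-pad to 4 bytes: K' = 91 00 00 00.
K' ⊕ ipad = a7 36 36 36; K' ⊕ opad = cd 5c 5c 5c.
Inner hash: sum = 167+54+54+54+33+114+111+94+178 = 859 → 03 5b.
Outer hash (recomputed tag): sum = 205+92+92+92+3+91 = 575 → 02 3f.
Recomputed tag = 023f; claimed = 023f → match.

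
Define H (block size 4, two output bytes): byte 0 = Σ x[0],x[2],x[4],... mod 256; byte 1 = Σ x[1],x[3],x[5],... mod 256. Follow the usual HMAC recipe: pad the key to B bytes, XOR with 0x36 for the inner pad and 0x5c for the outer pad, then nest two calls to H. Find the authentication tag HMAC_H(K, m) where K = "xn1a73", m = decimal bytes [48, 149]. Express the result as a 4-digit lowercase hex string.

Key "xn1a73" = 78 6e 31 61 37 33 is 6 bytes > B = 4, so hash it first: H(key) = e0 02, then zero-pad to 4 bytes: K' = e0 02 00 00.
K' ⊕ ipad = d6 34 36 36.  K' ⊕ opad = bc 5e 5c 5c.
Inner input = (K'⊕ipad) ∥ m = d6 34 36 36 ∥ 30 95.
Inner hash: even-index sum = 316 mod 256 = 60; odd-index sum = 255 mod 256 = 255 → 3c ff.
Outer input = (K'⊕opad) ∥ inner = bc 5e 5c 5c ∥ 3c ff.
Outer hash (tag): even-index sum = 340 mod 256 = 84; odd-index sum = 441 mod 256 = 185 → 54 b9.

54b9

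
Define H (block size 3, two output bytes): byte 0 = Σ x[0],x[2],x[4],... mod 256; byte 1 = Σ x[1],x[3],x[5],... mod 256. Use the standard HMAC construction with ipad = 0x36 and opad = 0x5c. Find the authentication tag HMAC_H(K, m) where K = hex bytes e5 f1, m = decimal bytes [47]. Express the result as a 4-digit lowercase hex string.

Key hex bytes e5 f1 is 2 bytes ≤ B = 3; zero-pad to 3 bytes: K' = e5 f1 00.
K' ⊕ ipad = d3 c7 36.  K' ⊕ opad = b9 ad 5c.
Inner input = (K'⊕ipad) ∥ m = d3 c7 36 ∥ 2f.
Inner hash: even-index sum = 265 mod 256 = 9; odd-index sum = 246 mod 256 = 246 → 09 f6.
Outer input = (K'⊕opad) ∥ inner = b9 ad 5c ∥ 09 f6.
Outer hash (tag): even-index sum = 523 mod 256 = 11; odd-index sum = 182 mod 256 = 182 → 0b b6.

0bb6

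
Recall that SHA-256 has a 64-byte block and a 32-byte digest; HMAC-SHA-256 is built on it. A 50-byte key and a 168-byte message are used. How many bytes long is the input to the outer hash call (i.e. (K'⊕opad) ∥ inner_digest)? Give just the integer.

96

Key is 50 ≤ 64 bytes, zero-padded: |K'| = 64.
Outer input = (K'⊕opad) ∥ H(inner) → 64 + 32 = 96 bytes.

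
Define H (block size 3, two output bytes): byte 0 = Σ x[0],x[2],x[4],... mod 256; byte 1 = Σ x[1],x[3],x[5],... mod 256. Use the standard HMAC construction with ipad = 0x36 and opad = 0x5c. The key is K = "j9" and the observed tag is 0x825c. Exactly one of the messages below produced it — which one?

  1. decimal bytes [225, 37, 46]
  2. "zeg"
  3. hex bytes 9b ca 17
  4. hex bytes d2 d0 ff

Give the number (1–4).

2

Key "j9" = 6a 39 is 2 bytes ≤ B = 3; zero-pad to 3 bytes: K' = 6a 39 00.
K' ⊕ ipad = 5c 0f 36; K' ⊕ opad = 36 65 5c.
m1: inner = H(5c 0f 36 e1 25 2e) = b7 1e; tag = H(36 65 5c b7 1e) = b01c
m2: inner = H(5c 0f 36 7a 65 67) = f7 f0; tag = H(36 65 5c f7 f0) = 825c ← matches
m3: inner = H(5c 0f 36 9b ca 17) = 5c c1; tag = H(36 65 5c 5c c1) = 53c1
m4: inner = H(5c 0f 36 d2 d0 ff) = 62 e0; tag = H(36 65 5c 62 e0) = 72c7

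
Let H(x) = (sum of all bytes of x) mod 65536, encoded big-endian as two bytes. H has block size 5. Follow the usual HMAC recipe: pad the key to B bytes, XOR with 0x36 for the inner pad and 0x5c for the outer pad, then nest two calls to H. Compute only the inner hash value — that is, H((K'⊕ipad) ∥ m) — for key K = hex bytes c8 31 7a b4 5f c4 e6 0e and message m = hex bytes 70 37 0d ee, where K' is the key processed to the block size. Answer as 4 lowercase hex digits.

027e

Key hex bytes c8 31 7a b4 5f c4 e6 0e is 8 bytes > B = 5, so hash it first: H(key) = 04 3e, then zero-pad to 5 bytes: K' = 04 3e 00 00 00.
K' ⊕ ipad = 32 08 36 36 36.
Inner input = 32 08 36 36 36 ∥ 70 37 0d ee.
Inner hash: sum = 50+8+54+54+54+112+55+13+238 = 638 → 02 7e.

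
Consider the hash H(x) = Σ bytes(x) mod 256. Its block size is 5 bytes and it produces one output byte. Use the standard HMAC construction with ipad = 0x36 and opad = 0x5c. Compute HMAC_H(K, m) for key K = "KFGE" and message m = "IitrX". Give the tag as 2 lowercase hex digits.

Key "KFGE" = 4b 46 47 45 is 4 bytes ≤ B = 5; zero-pad to 5 bytes: K' = 4b 46 47 45 00.
K' ⊕ ipad = 7d 70 71 73 36.  K' ⊕ opad = 17 1a 1b 19 5c.
Inner input = (K'⊕ipad) ∥ m = 7d 70 71 73 36 ∥ 49 69 74 72 58.
Inner hash: sum = 125+112+113+115+54+73+105+116+114+88 = 1015; mod 256 = 247 → f7.
Outer input = (K'⊕opad) ∥ inner = 17 1a 1b 19 5c ∥ f7.
Outer hash (tag): sum = 23+26+27+25+92+247 = 440; mod 256 = 184 → b8.

b8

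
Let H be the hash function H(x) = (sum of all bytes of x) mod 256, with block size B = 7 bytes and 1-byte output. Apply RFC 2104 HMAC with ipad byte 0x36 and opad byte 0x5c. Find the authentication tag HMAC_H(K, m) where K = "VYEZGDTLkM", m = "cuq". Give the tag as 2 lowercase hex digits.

Key "VYEZGDTLkM" = 56 59 45 5a 47 44 54 4c 6b 4d is 10 bytes > B = 7, so hash it first: H(key) = 31, then zero-pad to 7 bytes: K' = 31 00 00 00 00 00 00.
K' ⊕ ipad = 07 36 36 36 36 36 36.  K' ⊕ opad = 6d 5c 5c 5c 5c 5c 5c.
Inner input = (K'⊕ipad) ∥ m = 07 36 36 36 36 36 36 ∥ 63 75 71.
Inner hash: sum = 7+54+54+54+54+54+54+99+117+113 = 660; mod 256 = 148 → 94.
Outer input = (K'⊕opad) ∥ inner = 6d 5c 5c 5c 5c 5c 5c ∥ 94.
Outer hash (tag): sum = 109+92+92+92+92+92+92+148 = 809; mod 256 = 41 → 29.

29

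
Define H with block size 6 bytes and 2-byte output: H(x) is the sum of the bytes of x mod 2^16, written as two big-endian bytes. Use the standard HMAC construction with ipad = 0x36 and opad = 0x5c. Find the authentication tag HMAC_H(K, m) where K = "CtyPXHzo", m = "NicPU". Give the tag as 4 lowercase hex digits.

0232

Key "CtyPXHzo" = 43 74 79 50 58 48 7a 6f is 8 bytes > B = 6, so hash it first: H(key) = 03 09, then zero-pad to 6 bytes: K' = 03 09 00 00 00 00.
K' ⊕ ipad = 35 3f 36 36 36 36.  K' ⊕ opad = 5f 55 5c 5c 5c 5c.
Inner input = (K'⊕ipad) ∥ m = 35 3f 36 36 36 36 ∥ 4e 69 63 50 55.
Inner hash: sum = 53+63+54+54+54+54+78+105+99+80+85 = 779 → 03 0b.
Outer input = (K'⊕opad) ∥ inner = 5f 55 5c 5c 5c 5c ∥ 03 0b.
Outer hash (tag): sum = 95+85+92+92+92+92+3+11 = 562 → 02 32.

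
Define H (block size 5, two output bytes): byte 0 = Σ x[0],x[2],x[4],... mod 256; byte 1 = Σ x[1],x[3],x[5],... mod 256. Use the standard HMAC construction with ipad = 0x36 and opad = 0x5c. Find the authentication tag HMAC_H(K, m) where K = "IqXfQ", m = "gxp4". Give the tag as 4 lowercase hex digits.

9467

Key "IqXfQ" = 49 71 58 66 51 is exactly B = 5 bytes: K' = 49 71 58 66 51.
K' ⊕ ipad = 7f 47 6e 50 67.  K' ⊕ opad = 15 2d 04 3a 0d.
Inner input = (K'⊕ipad) ∥ m = 7f 47 6e 50 67 ∥ 67 78 70 34.
Inner hash: even-index sum = 512 mod 256 = 0; odd-index sum = 366 mod 256 = 110 → 00 6e.
Outer input = (K'⊕opad) ∥ inner = 15 2d 04 3a 0d ∥ 00 6e.
Outer hash (tag): even-index sum = 148 mod 256 = 148; odd-index sum = 103 mod 256 = 103 → 94 67.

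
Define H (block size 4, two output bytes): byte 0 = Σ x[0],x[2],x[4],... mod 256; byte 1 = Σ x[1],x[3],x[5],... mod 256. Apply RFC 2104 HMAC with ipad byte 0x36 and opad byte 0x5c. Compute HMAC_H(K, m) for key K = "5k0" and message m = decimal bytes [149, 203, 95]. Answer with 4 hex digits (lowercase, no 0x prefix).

Key "5k0" = 35 6b 30 is 3 bytes ≤ B = 4; zero-pad to 4 bytes: K' = 35 6b 30 00.
K' ⊕ ipad = 03 5d 06 36.  K' ⊕ opad = 69 37 6c 5c.
Inner input = (K'⊕ipad) ∥ m = 03 5d 06 36 ∥ 95 cb 5f.
Inner hash: even-index sum = 253 mod 256 = 253; odd-index sum = 350 mod 256 = 94 → fd 5e.
Outer input = (K'⊕opad) ∥ inner = 69 37 6c 5c ∥ fd 5e.
Outer hash (tag): even-index sum = 466 mod 256 = 210; odd-index sum = 241 mod 256 = 241 → d2 f1.

d2f1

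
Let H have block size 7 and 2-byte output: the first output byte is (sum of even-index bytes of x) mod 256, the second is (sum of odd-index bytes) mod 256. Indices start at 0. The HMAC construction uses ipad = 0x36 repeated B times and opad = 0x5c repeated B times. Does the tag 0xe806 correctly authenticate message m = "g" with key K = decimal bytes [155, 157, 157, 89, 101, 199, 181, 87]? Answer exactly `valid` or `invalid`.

invalid

Key decimal bytes [155, 157, 157, 89, 101, 199, 181, 87] = 9b 9d 9d 59 65 c7 b5 57 is 8 bytes > B = 7, so hash it first: H(key) = 52 14, then zero-pad to 7 bytes: K' = 52 14 00 00 00 00 00.
K' ⊕ ipad = 64 22 36 36 36 36 36; K' ⊕ opad = 0e 48 5c 5c 5c 5c 5c.
Inner hash: even-index sum = 262 mod 256 = 6; odd-index sum = 245 mod 256 = 245 → 06 f5.
Outer hash (recomputed tag): even-index sum = 535 mod 256 = 23; odd-index sum = 262 mod 256 = 6 → 17 06.
Recomputed tag = 1706; claimed = e806 → mismatch.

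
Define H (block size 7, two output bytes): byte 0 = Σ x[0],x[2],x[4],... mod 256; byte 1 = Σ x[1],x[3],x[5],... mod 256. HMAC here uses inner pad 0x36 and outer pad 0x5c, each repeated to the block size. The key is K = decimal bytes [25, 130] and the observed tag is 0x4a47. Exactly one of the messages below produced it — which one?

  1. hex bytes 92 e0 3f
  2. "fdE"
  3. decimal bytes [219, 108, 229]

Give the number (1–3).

1

Key decimal bytes [25, 130] = 19 82 is 2 bytes ≤ B = 7; zero-pad to 7 bytes: K' = 19 82 00 00 00 00 00.
K' ⊕ ipad = 2f b4 36 36 36 36 36; K' ⊕ opad = 45 de 5c 5c 5c 5c 5c.
m1: inner = H(2f b4 36 36 36 36 36 92 e0 3f) = b1 f1; tag = H(45 de 5c 5c 5c 5c 5c b1 f1) = 4a47 ← matches
m2: inner = H(2f b4 36 36 36 36 36 66 64 45) = 35 cb; tag = H(45 de 5c 5c 5c 5c 5c 35 cb) = 24cb
m3: inner = H(2f b4 36 36 36 36 36 db 6c e5) = 3d e0; tag = H(45 de 5c 5c 5c 5c 5c 3d e0) = 39d3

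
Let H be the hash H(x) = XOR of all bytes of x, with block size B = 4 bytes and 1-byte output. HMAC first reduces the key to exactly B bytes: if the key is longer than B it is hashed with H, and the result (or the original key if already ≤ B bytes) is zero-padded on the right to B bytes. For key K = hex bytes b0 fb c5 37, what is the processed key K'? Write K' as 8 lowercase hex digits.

Key hex bytes b0 fb c5 37 is exactly B = 4 bytes: K' = b0 fb c5 37.

b0fbc537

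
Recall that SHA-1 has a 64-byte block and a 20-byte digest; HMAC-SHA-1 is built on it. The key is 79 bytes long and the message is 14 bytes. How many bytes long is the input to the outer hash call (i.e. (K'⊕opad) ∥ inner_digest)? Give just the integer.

84

Key is 79 > 64 bytes, so it is hashed to 20 bytes then zero-padded to 64: |K'| = 64.
Outer input = (K'⊕opad) ∥ H(inner) → 64 + 20 = 84 bytes.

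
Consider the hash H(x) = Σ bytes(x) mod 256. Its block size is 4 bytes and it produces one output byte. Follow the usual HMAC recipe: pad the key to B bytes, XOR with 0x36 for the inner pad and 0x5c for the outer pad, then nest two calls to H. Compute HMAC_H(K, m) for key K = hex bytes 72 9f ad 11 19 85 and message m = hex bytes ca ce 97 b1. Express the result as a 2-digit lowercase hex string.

Key hex bytes 72 9f ad 11 19 85 is 6 bytes > B = 4, so hash it first: H(key) = 6d, then zero-pad to 4 bytes: K' = 6d 00 00 00.
K' ⊕ ipad = 5b 36 36 36.  K' ⊕ opad = 31 5c 5c 5c.
Inner input = (K'⊕ipad) ∥ m = 5b 36 36 36 ∥ ca ce 97 b1.
Inner hash: sum = 91+54+54+54+202+206+151+177 = 989; mod 256 = 221 → dd.
Outer input = (K'⊕opad) ∥ inner = 31 5c 5c 5c ∥ dd.
Outer hash (tag): sum = 49+92+92+92+221 = 546; mod 256 = 34 → 22.

22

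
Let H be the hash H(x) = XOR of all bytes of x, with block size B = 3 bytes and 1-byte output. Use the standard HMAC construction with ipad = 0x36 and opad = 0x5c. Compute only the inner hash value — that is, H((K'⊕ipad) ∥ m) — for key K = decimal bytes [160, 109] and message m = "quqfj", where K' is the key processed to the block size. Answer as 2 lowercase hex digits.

82

Key decimal bytes [160, 109] = a0 6d is 2 bytes ≤ B = 3; zero-pad to 3 bytes: K' = a0 6d 00.
K' ⊕ ipad = 96 5b 36.
Inner input = 96 5b 36 ∥ 71 75 71 66 6a.
Inner hash: XOR 96⊕5b⊕36⊕71⊕75⊕71⊕66⊕6a = 82.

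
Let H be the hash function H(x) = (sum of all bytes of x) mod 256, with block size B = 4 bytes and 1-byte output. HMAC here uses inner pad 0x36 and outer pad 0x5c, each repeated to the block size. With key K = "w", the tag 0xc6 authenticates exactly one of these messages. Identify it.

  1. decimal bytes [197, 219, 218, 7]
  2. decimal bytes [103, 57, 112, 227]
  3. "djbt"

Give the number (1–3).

3

Key "w" = 77 is 1 byte ≤ B = 4; zero-pad to 4 bytes: K' = 77 00 00 00.
K' ⊕ ipad = 41 36 36 36; K' ⊕ opad = 2b 5c 5c 5c.
m1: inner = H(41 36 36 36 c5 db da 07) = 64; tag = H(2b 5c 5c 5c 64) = a3
m2: inner = H(41 36 36 36 67 39 70 e3) = d6; tag = H(2b 5c 5c 5c d6) = 15
m3: inner = H(41 36 36 36 64 6a 62 74) = 87; tag = H(2b 5c 5c 5c 87) = c6 ← matches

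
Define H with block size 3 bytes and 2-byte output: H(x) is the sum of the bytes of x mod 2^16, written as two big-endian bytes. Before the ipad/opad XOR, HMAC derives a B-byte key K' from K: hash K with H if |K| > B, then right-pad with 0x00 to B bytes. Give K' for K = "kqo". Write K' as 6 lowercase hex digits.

6b716f

Key "kqo" = 6b 71 6f is exactly B = 3 bytes: K' = 6b 71 6f.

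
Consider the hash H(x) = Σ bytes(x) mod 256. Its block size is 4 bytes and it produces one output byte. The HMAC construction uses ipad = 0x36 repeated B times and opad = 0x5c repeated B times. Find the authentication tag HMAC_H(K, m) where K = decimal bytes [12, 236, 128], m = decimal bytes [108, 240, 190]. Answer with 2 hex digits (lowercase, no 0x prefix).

52

Key decimal bytes [12, 236, 128] = 0c ec 80 is 3 bytes ≤ B = 4; zero-pad to 4 bytes: K' = 0c ec 80 00.
K' ⊕ ipad = 3a da b6 36.  K' ⊕ opad = 50 b0 dc 5c.
Inner input = (K'⊕ipad) ∥ m = 3a da b6 36 ∥ 6c f0 be.
Inner hash: sum = 58+218+182+54+108+240+190 = 1050; mod 256 = 26 → 1a.
Outer input = (K'⊕opad) ∥ inner = 50 b0 dc 5c ∥ 1a.
Outer hash (tag): sum = 80+176+220+92+26 = 594; mod 256 = 82 → 52.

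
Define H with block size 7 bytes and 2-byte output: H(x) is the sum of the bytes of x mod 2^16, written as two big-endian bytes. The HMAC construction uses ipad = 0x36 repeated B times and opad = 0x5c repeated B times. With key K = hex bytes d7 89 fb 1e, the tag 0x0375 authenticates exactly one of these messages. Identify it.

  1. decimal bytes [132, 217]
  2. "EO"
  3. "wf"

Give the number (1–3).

Key hex bytes d7 89 fb 1e is 4 bytes ≤ B = 7; zero-pad to 7 bytes: K' = d7 89 fb 1e 00 00 00.
K' ⊕ ipad = e1 bf cd 28 36 36 36; K' ⊕ opad = 8b d5 a7 42 5c 5c 5c.
m1: inner = H(e1 bf cd 28 36 36 36 84 d9) = 04 94; tag = H(8b d5 a7 42 5c 5c 5c 04 94) = 03f5
m2: inner = H(e1 bf cd 28 36 36 36 45 4f) = 03 cb; tag = H(8b d5 a7 42 5c 5c 5c 03 cb) = 042b
m3: inner = H(e1 bf cd 28 36 36 36 77 66) = 04 14; tag = H(8b d5 a7 42 5c 5c 5c 04 14) = 0375 ← matches

3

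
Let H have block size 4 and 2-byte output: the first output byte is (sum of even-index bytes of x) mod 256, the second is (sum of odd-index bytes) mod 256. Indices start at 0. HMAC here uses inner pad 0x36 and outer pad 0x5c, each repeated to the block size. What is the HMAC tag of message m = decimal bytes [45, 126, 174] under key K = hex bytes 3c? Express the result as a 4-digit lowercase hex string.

Key hex bytes 3c is 1 byte ≤ B = 4; zero-pad to 4 bytes: K' = 3c 00 00 00.
K' ⊕ ipad = 0a 36 36 36.  K' ⊕ opad = 60 5c 5c 5c.
Inner input = (K'⊕ipad) ∥ m = 0a 36 36 36 ∥ 2d 7e ae.
Inner hash: even-index sum = 283 mod 256 = 27; odd-index sum = 234 mod 256 = 234 → 1b ea.
Outer input = (K'⊕opad) ∥ inner = 60 5c 5c 5c ∥ 1b ea.
Outer hash (tag): even-index sum = 215 mod 256 = 215; odd-index sum = 418 mod 256 = 162 → d7 a2.

d7a2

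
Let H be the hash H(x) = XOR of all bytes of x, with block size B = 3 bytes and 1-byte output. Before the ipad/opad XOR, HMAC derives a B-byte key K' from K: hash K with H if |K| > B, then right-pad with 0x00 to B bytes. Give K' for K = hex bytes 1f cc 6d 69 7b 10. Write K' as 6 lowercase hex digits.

bc0000

|K| = 6 > B = 3, so first hash the key.
H(K): XOR 1f⊕cc⊕6d⊕69⊕7b⊕10 = bc.
Zero-pad H(K) = bc to 3 bytes: K' = bc 00 00.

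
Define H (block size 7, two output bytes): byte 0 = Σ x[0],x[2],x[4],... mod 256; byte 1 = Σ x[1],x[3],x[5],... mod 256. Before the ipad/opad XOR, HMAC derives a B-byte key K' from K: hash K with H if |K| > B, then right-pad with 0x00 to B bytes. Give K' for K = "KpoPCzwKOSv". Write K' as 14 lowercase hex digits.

39d80000000000

|K| = 11 > B = 7, so first hash the key.
H(K): even-index sum = 569 mod 256 = 57; odd-index sum = 472 mod 256 = 216 → 39 d8.
Zero-pad H(K) = 39 d8 to 7 bytes: K' = 39 d8 00 00 00 00 00.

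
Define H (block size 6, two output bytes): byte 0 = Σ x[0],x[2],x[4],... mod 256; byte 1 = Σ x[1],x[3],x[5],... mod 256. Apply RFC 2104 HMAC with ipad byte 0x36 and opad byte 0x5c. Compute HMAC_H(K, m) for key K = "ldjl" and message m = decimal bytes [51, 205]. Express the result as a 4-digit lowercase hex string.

Key "ldjl" = 6c 64 6a 6c is 4 bytes ≤ B = 6; zero-pad to 6 bytes: K' = 6c 64 6a 6c 00 00.
K' ⊕ ipad = 5a 52 5c 5a 36 36.  K' ⊕ opad = 30 38 36 30 5c 5c.
Inner input = (K'⊕ipad) ∥ m = 5a 52 5c 5a 36 36 ∥ 33 cd.
Inner hash: even-index sum = 287 mod 256 = 31; odd-index sum = 431 mod 256 = 175 → 1f af.
Outer input = (K'⊕opad) ∥ inner = 30 38 36 30 5c 5c ∥ 1f af.
Outer hash (tag): even-index sum = 225 mod 256 = 225; odd-index sum = 371 mod 256 = 115 → e1 73.

e173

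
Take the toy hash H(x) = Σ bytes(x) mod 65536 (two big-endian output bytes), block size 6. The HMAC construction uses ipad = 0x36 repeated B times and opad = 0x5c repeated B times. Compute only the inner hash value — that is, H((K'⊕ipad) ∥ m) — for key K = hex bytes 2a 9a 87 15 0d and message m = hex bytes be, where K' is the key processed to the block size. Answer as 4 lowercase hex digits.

Key hex bytes 2a 9a 87 15 0d is 5 bytes ≤ B = 6; zero-pad to 6 bytes: K' = 2a 9a 87 15 0d 00.
K' ⊕ ipad = 1c ac b1 23 3b 36.
Inner input = 1c ac b1 23 3b 36 ∥ be.
Inner hash: sum = 28+172+177+35+59+54+190 = 715 → 02 cb.

02cb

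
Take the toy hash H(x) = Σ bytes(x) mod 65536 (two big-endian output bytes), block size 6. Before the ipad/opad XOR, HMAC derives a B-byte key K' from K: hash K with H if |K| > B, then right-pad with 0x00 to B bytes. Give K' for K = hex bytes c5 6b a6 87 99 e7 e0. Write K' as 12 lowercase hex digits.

|K| = 7 > B = 6, so first hash the key.
H(K): sum = 197+107+166+135+153+231+224 = 1213 → 04 bd.
Zero-pad H(K) = 04 bd to 6 bytes: K' = 04 bd 00 00 00 00.

04bd00000000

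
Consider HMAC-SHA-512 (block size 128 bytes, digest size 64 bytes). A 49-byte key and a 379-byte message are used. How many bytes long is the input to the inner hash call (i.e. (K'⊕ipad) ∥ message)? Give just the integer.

Key is 49 ≤ 128 bytes, zero-padded: |K'| = 128.
Inner input = (K'⊕ipad) ∥ m → 128 + 379 = 507 bytes.

507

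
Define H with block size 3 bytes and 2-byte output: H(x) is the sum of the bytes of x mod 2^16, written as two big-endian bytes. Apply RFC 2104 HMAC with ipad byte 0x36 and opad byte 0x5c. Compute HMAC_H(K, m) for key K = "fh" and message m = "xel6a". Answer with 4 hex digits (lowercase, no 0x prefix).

Key "fh" = 66 68 is 2 bytes ≤ B = 3; zero-pad to 3 bytes: K' = 66 68 00.
K' ⊕ ipad = 50 5e 36.  K' ⊕ opad = 3a 34 5c.
Inner input = (K'⊕ipad) ∥ m = 50 5e 36 ∥ 78 65 6c 36 61.
Inner hash: sum = 80+94+54+120+101+108+54+97 = 708 → 02 c4.
Outer input = (K'⊕opad) ∥ inner = 3a 34 5c ∥ 02 c4.
Outer hash (tag): sum = 58+52+92+2+196 = 400 → 01 90.

0190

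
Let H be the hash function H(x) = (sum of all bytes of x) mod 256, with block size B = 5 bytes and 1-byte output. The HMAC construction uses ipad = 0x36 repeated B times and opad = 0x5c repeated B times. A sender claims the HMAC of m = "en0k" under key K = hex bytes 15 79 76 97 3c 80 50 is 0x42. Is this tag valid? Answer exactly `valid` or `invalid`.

valid

Key hex bytes 15 79 76 97 3c 80 50 is 7 bytes > B = 5, so hash it first: H(key) = a7, then zero-pad to 5 bytes: K' = a7 00 00 00 00.
K' ⊕ ipad = 91 36 36 36 36; K' ⊕ opad = fb 5c 5c 5c 5c.
Inner hash: sum = 145+54+54+54+54+101+110+48+107 = 727; mod 256 = 215 → d7.
Outer hash (recomputed tag): sum = 251+92+92+92+92+215 = 834; mod 256 = 66 → 42.
Recomputed tag = 42; claimed = 42 → match.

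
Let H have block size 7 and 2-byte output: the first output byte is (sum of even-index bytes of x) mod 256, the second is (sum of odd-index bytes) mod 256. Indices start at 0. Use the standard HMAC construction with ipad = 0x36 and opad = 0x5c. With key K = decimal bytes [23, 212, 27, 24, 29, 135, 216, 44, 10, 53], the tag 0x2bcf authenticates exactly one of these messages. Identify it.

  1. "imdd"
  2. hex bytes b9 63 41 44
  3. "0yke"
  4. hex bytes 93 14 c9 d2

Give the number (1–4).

Key decimal bytes [23, 212, 27, 24, 29, 135, 216, 44, 10, 53] = 17 d4 1b 18 1d 87 d8 2c 0a 35 is 10 bytes > B = 7, so hash it first: H(key) = 31 d4, then zero-pad to 7 bytes: K' = 31 d4 00 00 00 00 00.
K' ⊕ ipad = 07 e2 36 36 36 36 36; K' ⊕ opad = 6d 88 5c 5c 5c 5c 5c.
m1: inner = H(07 e2 36 36 36 36 36 69 6d 64 64) = 7a 1b; tag = H(6d 88 5c 5c 5c 5c 5c 7a 1b) = 9cba
m2: inner = H(07 e2 36 36 36 36 36 b9 63 41 44) = 50 48; tag = H(6d 88 5c 5c 5c 5c 5c 50 48) = c990
m3: inner = H(07 e2 36 36 36 36 36 30 79 6b 65) = 87 e9; tag = H(6d 88 5c 5c 5c 5c 5c 87 e9) = 6ac7
m4: inner = H(07 e2 36 36 36 36 36 93 14 c9 d2) = 8f aa; tag = H(6d 88 5c 5c 5c 5c 5c 8f aa) = 2bcf ← matches

4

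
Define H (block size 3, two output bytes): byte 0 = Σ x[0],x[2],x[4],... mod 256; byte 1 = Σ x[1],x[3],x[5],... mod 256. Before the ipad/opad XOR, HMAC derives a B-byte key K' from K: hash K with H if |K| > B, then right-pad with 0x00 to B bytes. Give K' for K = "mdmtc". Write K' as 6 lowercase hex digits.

|K| = 5 > B = 3, so first hash the key.
H(K): even-index sum = 317 mod 256 = 61; odd-index sum = 216 mod 256 = 216 → 3d d8.
Zero-pad H(K) = 3d d8 to 3 bytes: K' = 3d d8 00.

3dd800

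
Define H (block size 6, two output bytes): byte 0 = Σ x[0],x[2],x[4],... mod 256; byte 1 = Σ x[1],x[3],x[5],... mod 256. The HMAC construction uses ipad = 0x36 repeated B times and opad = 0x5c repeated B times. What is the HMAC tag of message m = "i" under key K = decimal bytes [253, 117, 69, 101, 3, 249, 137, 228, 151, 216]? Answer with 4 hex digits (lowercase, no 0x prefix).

19b0

Key decimal bytes [253, 117, 69, 101, 3, 249, 137, 228, 151, 216] = fd 75 45 65 03 f9 89 e4 97 d8 is 10 bytes > B = 6, so hash it first: H(key) = 65 8f, then zero-pad to 6 bytes: K' = 65 8f 00 00 00 00.
K' ⊕ ipad = 53 b9 36 36 36 36.  K' ⊕ opad = 39 d3 5c 5c 5c 5c.
Inner input = (K'⊕ipad) ∥ m = 53 b9 36 36 36 36 ∥ 69.
Inner hash: even-index sum = 296 mod 256 = 40; odd-index sum = 293 mod 256 = 37 → 28 25.
Outer input = (K'⊕opad) ∥ inner = 39 d3 5c 5c 5c 5c ∥ 28 25.
Outer hash (tag): even-index sum = 281 mod 256 = 25; odd-index sum = 432 mod 256 = 176 → 19 b0.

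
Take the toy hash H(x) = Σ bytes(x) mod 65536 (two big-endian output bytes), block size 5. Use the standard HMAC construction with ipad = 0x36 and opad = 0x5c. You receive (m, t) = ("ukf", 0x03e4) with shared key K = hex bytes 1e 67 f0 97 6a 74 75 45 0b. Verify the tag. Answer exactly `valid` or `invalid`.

Key hex bytes 1e 67 f0 97 6a 74 75 45 0b is 9 bytes > B = 5, so hash it first: H(key) = 03 af, then zero-pad to 5 bytes: K' = 03 af 00 00 00.
K' ⊕ ipad = 35 99 36 36 36; K' ⊕ opad = 5f f3 5c 5c 5c.
Inner hash: sum = 53+153+54+54+54+117+107+102 = 694 → 02 b6.
Outer hash (recomputed tag): sum = 95+243+92+92+92+2+182 = 798 → 03 1e.
Recomputed tag = 031e; claimed = 03e4 → mismatch.

invalid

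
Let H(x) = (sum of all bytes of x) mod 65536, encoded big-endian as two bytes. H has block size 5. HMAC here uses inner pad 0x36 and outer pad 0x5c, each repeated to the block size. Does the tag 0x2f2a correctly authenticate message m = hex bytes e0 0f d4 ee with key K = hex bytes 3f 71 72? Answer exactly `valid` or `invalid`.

invalid

Key hex bytes 3f 71 72 is 3 bytes ≤ B = 5; zero-pad to 5 bytes: K' = 3f 71 72 00 00.
K' ⊕ ipad = 09 47 44 36 36; K' ⊕ opad = 63 2d 2e 5c 5c.
Inner hash: sum = 9+71+68+54+54+224+15+212+238 = 945 → 03 b1.
Outer hash (recomputed tag): sum = 99+45+46+92+92+3+177 = 554 → 02 2a.
Recomputed tag = 022a; claimed = 2f2a → mismatch.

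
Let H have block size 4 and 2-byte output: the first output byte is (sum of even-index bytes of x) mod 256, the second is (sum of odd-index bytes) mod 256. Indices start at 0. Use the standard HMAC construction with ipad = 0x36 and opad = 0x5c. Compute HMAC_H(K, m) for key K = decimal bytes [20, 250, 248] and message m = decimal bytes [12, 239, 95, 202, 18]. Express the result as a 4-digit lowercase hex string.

59bd

Key decimal bytes [20, 250, 248] = 14 fa f8 is 3 bytes ≤ B = 4; zero-pad to 4 bytes: K' = 14 fa f8 00.
K' ⊕ ipad = 22 cc ce 36.  K' ⊕ opad = 48 a6 a4 5c.
Inner input = (K'⊕ipad) ∥ m = 22 cc ce 36 ∥ 0c ef 5f ca 12.
Inner hash: even-index sum = 365 mod 256 = 109; odd-index sum = 699 mod 256 = 187 → 6d bb.
Outer input = (K'⊕opad) ∥ inner = 48 a6 a4 5c ∥ 6d bb.
Outer hash (tag): even-index sum = 345 mod 256 = 89; odd-index sum = 445 mod 256 = 189 → 59 bd.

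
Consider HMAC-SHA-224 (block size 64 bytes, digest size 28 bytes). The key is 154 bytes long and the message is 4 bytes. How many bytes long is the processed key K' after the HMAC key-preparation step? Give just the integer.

Key is 154 > 64 bytes, so it is hashed to 28 bytes then zero-padded to 64: |K'| = 64.

64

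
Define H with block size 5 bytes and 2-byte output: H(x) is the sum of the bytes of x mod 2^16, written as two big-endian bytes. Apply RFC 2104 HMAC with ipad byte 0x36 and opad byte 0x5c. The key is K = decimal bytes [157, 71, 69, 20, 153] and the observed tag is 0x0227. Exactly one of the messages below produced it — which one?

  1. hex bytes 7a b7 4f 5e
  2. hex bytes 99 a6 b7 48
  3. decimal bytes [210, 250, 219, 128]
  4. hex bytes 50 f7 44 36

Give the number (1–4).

4

Key decimal bytes [157, 71, 69, 20, 153] = 9d 47 45 14 99 is exactly B = 5 bytes: K' = 9d 47 45 14 99.
K' ⊕ ipad = ab 71 73 22 af; K' ⊕ opad = c1 1b 19 48 c5.
m1: inner = H(ab 71 73 22 af 7a b7 4f 5e) = 04 3e; tag = H(c1 1b 19 48 c5 04 3e) = 0244
m2: inner = H(ab 71 73 22 af 99 a6 b7 48) = 04 9e; tag = H(c1 1b 19 48 c5 04 9e) = 02a4
m3: inner = H(ab 71 73 22 af d2 fa db 80) = 05 87; tag = H(c1 1b 19 48 c5 05 87) = 028e
m4: inner = H(ab 71 73 22 af 50 f7 44 36) = 04 21; tag = H(c1 1b 19 48 c5 04 21) = 0227 ← matches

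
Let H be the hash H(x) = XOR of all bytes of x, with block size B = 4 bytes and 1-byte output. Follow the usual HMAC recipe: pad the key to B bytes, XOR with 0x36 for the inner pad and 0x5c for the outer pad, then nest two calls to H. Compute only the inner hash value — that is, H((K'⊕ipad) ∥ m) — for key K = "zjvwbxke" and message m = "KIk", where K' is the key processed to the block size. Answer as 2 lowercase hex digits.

6c

Key "zjvwbxke" = 7a 6a 76 77 62 78 6b 65 is 8 bytes > B = 4, so hash it first: H(key) = 05, then zero-pad to 4 bytes: K' = 05 00 00 00.
K' ⊕ ipad = 33 36 36 36.
Inner input = 33 36 36 36 ∥ 4b 49 6b.
Inner hash: XOR 33⊕36⊕36⊕36⊕4b⊕49⊕6b = 6c.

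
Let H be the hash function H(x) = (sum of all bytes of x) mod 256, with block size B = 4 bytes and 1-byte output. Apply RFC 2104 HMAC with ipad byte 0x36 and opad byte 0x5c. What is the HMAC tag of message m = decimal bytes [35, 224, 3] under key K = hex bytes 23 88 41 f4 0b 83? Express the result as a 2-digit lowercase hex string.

46

Key hex bytes 23 88 41 f4 0b 83 is 6 bytes > B = 4, so hash it first: H(key) = 6e, then zero-pad to 4 bytes: K' = 6e 00 00 00.
K' ⊕ ipad = 58 36 36 36.  K' ⊕ opad = 32 5c 5c 5c.
Inner input = (K'⊕ipad) ∥ m = 58 36 36 36 ∥ 23 e0 03.
Inner hash: sum = 88+54+54+54+35+224+3 = 512; mod 256 = 0 → 00.
Outer input = (K'⊕opad) ∥ inner = 32 5c 5c 5c ∥ 00.
Outer hash (tag): sum = 50+92+92+92+0 = 326; mod 256 = 70 → 46.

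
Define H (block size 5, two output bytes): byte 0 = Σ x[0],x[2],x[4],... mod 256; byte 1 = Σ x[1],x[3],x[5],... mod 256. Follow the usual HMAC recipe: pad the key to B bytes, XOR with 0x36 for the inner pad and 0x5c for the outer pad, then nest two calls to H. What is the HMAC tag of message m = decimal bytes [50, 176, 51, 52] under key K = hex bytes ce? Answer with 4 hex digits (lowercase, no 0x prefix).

1b00

Key hex bytes ce is 1 byte ≤ B = 5; zero-pad to 5 bytes: K' = ce 00 00 00 00.
K' ⊕ ipad = f8 36 36 36 36.  K' ⊕ opad = 92 5c 5c 5c 5c.
Inner input = (K'⊕ipad) ∥ m = f8 36 36 36 36 ∥ 32 b0 33 34.
Inner hash: even-index sum = 584 mod 256 = 72; odd-index sum = 209 mod 256 = 209 → 48 d1.
Outer input = (K'⊕opad) ∥ inner = 92 5c 5c 5c 5c ∥ 48 d1.
Outer hash (tag): even-index sum = 539 mod 256 = 27; odd-index sum = 256 mod 256 = 0 → 1b 00.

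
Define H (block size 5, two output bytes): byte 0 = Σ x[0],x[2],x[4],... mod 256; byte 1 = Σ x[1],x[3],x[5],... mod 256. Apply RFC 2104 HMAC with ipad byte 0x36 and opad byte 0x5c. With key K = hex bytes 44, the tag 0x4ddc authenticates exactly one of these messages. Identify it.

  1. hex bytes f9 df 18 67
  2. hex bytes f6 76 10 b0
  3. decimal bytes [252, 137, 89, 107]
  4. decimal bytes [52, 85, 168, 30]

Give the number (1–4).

1

Key hex bytes 44 is 1 byte ≤ B = 5; zero-pad to 5 bytes: K' = 44 00 00 00 00.
K' ⊕ ipad = 72 36 36 36 36; K' ⊕ opad = 18 5c 5c 5c 5c.
m1: inner = H(72 36 36 36 36 f9 df 18 67) = 24 7d; tag = H(18 5c 5c 5c 5c 24 7d) = 4ddc ← matches
m2: inner = H(72 36 36 36 36 f6 76 10 b0) = 04 72; tag = H(18 5c 5c 5c 5c 04 72) = 42bc
m3: inner = H(72 36 36 36 36 fc 89 59 6b) = d2 c1; tag = H(18 5c 5c 5c 5c d2 c1) = 918a
m4: inner = H(72 36 36 36 36 34 55 a8 1e) = 51 48; tag = H(18 5c 5c 5c 5c 51 48) = 1809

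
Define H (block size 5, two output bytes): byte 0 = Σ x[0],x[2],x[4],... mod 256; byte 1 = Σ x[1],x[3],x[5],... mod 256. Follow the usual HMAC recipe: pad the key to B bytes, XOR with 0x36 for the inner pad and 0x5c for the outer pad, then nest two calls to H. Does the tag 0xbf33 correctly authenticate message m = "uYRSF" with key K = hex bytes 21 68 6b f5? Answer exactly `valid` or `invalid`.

invalid

Key hex bytes 21 68 6b f5 is 4 bytes ≤ B = 5; zero-pad to 5 bytes: K' = 21 68 6b f5 00.
K' ⊕ ipad = 17 5e 5d c3 36; K' ⊕ opad = 7d 34 37 a9 5c.
Inner hash: even-index sum = 342 mod 256 = 86; odd-index sum = 558 mod 256 = 46 → 56 2e.
Outer hash (recomputed tag): even-index sum = 318 mod 256 = 62; odd-index sum = 307 mod 256 = 51 → 3e 33.
Recomputed tag = 3e33; claimed = bf33 → mismatch.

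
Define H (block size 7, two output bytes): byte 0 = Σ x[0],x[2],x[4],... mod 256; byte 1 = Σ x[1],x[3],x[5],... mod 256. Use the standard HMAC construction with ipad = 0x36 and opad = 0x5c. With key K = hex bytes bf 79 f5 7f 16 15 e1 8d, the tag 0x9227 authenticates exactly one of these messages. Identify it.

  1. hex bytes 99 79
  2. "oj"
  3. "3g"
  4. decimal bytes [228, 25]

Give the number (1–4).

Key hex bytes bf 79 f5 7f 16 15 e1 8d is 8 bytes > B = 7, so hash it first: H(key) = ab 9a, then zero-pad to 7 bytes: K' = ab 9a 00 00 00 00 00.
K' ⊕ ipad = 9d ac 36 36 36 36 36; K' ⊕ opad = f7 c6 5c 5c 5c 5c 5c.
m1: inner = H(9d ac 36 36 36 36 36 99 79) = b8 b1; tag = H(f7 c6 5c 5c 5c 5c 5c b8 b1) = bc36
m2: inner = H(9d ac 36 36 36 36 36 6f 6a) = a9 87; tag = H(f7 c6 5c 5c 5c 5c 5c a9 87) = 9227 ← matches
m3: inner = H(9d ac 36 36 36 36 36 33 67) = a6 4b; tag = H(f7 c6 5c 5c 5c 5c 5c a6 4b) = 5624
m4: inner = H(9d ac 36 36 36 36 36 e4 19) = 58 fc; tag = H(f7 c6 5c 5c 5c 5c 5c 58 fc) = 07d6

2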